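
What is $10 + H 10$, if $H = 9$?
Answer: $100$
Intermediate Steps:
$10 + H 10 = 10 + 9 \cdot 10 = 10 + 90 = 100$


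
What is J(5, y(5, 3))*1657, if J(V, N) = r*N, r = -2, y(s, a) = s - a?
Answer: -6628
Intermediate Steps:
J(V, N) = -2*N
J(5, y(5, 3))*1657 = -2*(5 - 1*3)*1657 = -2*(5 - 3)*1657 = -2*2*1657 = -4*1657 = -6628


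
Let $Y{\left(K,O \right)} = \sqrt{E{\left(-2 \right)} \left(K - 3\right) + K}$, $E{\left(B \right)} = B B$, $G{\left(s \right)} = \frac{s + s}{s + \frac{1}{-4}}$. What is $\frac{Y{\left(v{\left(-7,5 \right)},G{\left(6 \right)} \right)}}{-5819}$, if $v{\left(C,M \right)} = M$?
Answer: $- \frac{\sqrt{13}}{5819} \approx -0.00061962$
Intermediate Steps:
$G{\left(s \right)} = \frac{2 s}{- \frac{1}{4} + s}$ ($G{\left(s \right)} = \frac{2 s}{s - \frac{1}{4}} = \frac{2 s}{- \frac{1}{4} + s}$)
$E{\left(B \right)} = B^{2}$
$Y{\left(K,O \right)} = \sqrt{-12 + 5 K}$ ($Y{\left(K,O \right)} = \sqrt{\left(-2\right)^{2} \left(K - 3\right) + K} = \sqrt{4 \left(-3 + K\right) + K} = \sqrt{\left(-12 + 4 K\right) + K} = \sqrt{-12 + 5 K}$)
$\frac{Y{\left(v{\left(-7,5 \right)},G{\left(6 \right)} \right)}}{-5819} = \frac{\sqrt{-12 + 5 \cdot 5}}{-5819} = \sqrt{-12 + 25} \left(- \frac{1}{5819}\right) = \sqrt{13} \left(- \frac{1}{5819}\right) = - \frac{\sqrt{13}}{5819}$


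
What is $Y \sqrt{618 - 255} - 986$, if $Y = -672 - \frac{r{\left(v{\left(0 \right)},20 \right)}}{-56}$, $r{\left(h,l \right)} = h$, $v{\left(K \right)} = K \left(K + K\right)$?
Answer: $-986 - 7392 \sqrt{3} \approx -13789.0$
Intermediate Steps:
$v{\left(K \right)} = 2 K^{2}$ ($v{\left(K \right)} = K 2 K = 2 K^{2}$)
$Y = -672$ ($Y = -672 - \frac{2 \cdot 0^{2}}{-56} = -672 - 2 \cdot 0 \left(- \frac{1}{56}\right) = -672 - 0 \left(- \frac{1}{56}\right) = -672 - 0 = -672 + 0 = -672$)
$Y \sqrt{618 - 255} - 986 = - 672 \sqrt{618 - 255} - 986 = - 672 \sqrt{363} - 986 = - 672 \cdot 11 \sqrt{3} - 986 = - 7392 \sqrt{3} - 986 = -986 - 7392 \sqrt{3}$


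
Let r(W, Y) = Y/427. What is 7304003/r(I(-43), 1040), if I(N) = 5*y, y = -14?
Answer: 3118809281/1040 ≈ 2.9989e+6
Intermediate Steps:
I(N) = -70 (I(N) = 5*(-14) = -70)
r(W, Y) = Y/427 (r(W, Y) = Y*(1/427) = Y/427)
7304003/r(I(-43), 1040) = 7304003/(((1/427)*1040)) = 7304003/(1040/427) = 7304003*(427/1040) = 3118809281/1040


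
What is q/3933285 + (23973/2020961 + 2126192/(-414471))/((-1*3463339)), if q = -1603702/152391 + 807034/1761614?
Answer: -29053937322521145240596800514/26870003414057877470206634534572665 ≈ -1.0813e-6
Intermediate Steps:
q = -1351059588367/134227059537 (q = -1603702*1/152391 + 807034*(1/1761614) = -1603702/152391 + 403517/880807 = -1351059588367/134227059537 ≈ -10.065)
q/3933285 + (23973/2020961 + 2126192/(-414471))/((-1*3463339)) = -1351059588367/134227059537/3933285 + (23973/2020961 + 2126192/(-414471))/((-1*3463339)) = -1351059588367/134227059537*1/3933285 + (23973*(1/2020961) + 2126192*(-1/414471))/(-3463339) = -1351059588367/527953279870989045 + (23973/2020961 - 2126192/414471)*(-1/3463339) = -1351059588367/527953279870989045 - 4287014997229/837629726631*(-1/3463339) = -1351059588367/527953279870989045 + 4287014997229/2900995699800480909 = -29053937322521145240596800514/26870003414057877470206634534572665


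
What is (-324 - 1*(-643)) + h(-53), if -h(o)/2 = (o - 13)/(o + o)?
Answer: 16841/53 ≈ 317.75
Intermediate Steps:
h(o) = -(-13 + o)/o (h(o) = -2*(o - 13)/(o + o) = -2*(-13 + o)/(2*o) = -2*(-13 + o)*1/(2*o) = -(-13 + o)/o)
(-324 - 1*(-643)) + h(-53) = (-324 - 1*(-643)) + (13 - 1*(-53))/(-53) = (-324 + 643) - (13 + 53)/53 = 319 - 1/53*66 = 319 - 66/53 = 16841/53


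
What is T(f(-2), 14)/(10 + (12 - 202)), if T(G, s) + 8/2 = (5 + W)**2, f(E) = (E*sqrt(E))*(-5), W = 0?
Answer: -7/60 ≈ -0.11667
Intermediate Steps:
f(E) = -5*E**(3/2) (f(E) = E**(3/2)*(-5) = -5*E**(3/2))
T(G, s) = 21 (T(G, s) = -4 + (5 + 0)**2 = -4 + 5**2 = -4 + 25 = 21)
T(f(-2), 14)/(10 + (12 - 202)) = 21/(10 + (12 - 202)) = 21/(10 - 190) = 21/(-180) = 21*(-1/180) = -7/60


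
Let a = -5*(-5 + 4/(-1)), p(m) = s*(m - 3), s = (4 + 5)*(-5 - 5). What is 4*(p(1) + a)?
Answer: 900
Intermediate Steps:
s = -90 (s = 9*(-10) = -90)
p(m) = 270 - 90*m (p(m) = -90*(m - 3) = -90*(-3 + m) = 270 - 90*m)
a = 45 (a = -5*(-5 + 4*(-1)) = -5*(-5 - 4) = -5*(-9) = 45)
4*(p(1) + a) = 4*((270 - 90*1) + 45) = 4*((270 - 90) + 45) = 4*(180 + 45) = 4*225 = 900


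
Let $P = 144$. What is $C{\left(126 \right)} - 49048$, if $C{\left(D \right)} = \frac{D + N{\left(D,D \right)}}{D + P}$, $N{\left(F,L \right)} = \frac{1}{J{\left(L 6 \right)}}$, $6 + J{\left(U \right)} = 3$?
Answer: $- \frac{39728503}{810} \approx -49048.0$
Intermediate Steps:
$J{\left(U \right)} = -3$ ($J{\left(U \right)} = -6 + 3 = -3$)
$N{\left(F,L \right)} = - \frac{1}{3}$ ($N{\left(F,L \right)} = \frac{1}{-3} = - \frac{1}{3}$)
$C{\left(D \right)} = \frac{- \frac{1}{3} + D}{144 + D}$ ($C{\left(D \right)} = \frac{D - \frac{1}{3}}{D + 144} = \frac{- \frac{1}{3} + D}{144 + D}$)
$C{\left(126 \right)} - 49048 = \frac{- \frac{1}{3} + 126}{144 + 126} - 49048 = \frac{1}{270} \cdot \frac{377}{3} - 49048 = \frac{377}{810} - 49048 = - \frac{39728503}{810}$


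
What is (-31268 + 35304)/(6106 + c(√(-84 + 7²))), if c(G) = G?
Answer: 24643816/37283271 - 4036*I*√35/37283271 ≈ 0.66099 - 0.00064043*I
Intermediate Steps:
(-31268 + 35304)/(6106 + c(√(-84 + 7²))) = (-31268 + 35304)/(6106 + √(-84 + 7²)) = 4036/(6106 + √(-84 + 49)) = 4036/(6106 + √(-35)) = 4036/(6106 + I*√35)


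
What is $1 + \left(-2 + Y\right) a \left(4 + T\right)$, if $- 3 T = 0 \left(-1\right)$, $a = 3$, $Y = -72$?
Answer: $-887$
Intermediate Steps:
$T = 0$ ($T = - \frac{0 \left(-1\right)}{3} = \left(- \frac{1}{3}\right) 0 = 0$)
$1 + \left(-2 + Y\right) a \left(4 + T\right) = 1 + \left(-2 - 72\right) 3 \left(4 + 0\right) = 1 - 74 \cdot 3 \cdot 4 = 1 - 888 = -887$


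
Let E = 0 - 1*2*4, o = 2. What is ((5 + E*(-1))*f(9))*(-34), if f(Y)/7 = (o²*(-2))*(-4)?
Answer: -99008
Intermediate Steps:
f(Y) = 224 (f(Y) = 7*((2²*(-2))*(-4)) = 7*((4*(-2))*(-4)) = 7*(-8*(-4)) = 7*32 = 224)
E = -8 (E = 0 - 2*4 = 0 - 1*8 = 0 - 8 = -8)
((5 + E*(-1))*f(9))*(-34) = ((5 - 8*(-1))*224)*(-34) = ((5 + 8)*224)*(-34) = (13*224)*(-34) = 2912*(-34) = -99008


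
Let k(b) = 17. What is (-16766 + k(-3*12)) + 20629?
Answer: 3880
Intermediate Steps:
(-16766 + k(-3*12)) + 20629 = (-16766 + 17) + 20629 = -16749 + 20629 = 3880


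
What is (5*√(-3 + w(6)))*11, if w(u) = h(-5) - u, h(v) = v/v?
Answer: 110*I*√2 ≈ 155.56*I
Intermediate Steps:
h(v) = 1
w(u) = 1 - u
(5*√(-3 + w(6)))*11 = (5*√(-3 + (1 - 1*6)))*11 = (5*√(-3 + (1 - 6)))*11 = (5*√(-3 - 5))*11 = (5*√(-8))*11 = (5*(2*I*√2))*11 = (10*I*√2)*11 = 110*I*√2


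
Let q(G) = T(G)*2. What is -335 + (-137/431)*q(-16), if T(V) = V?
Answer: -140001/431 ≈ -324.83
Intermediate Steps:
q(G) = 2*G (q(G) = G*2 = 2*G)
-335 + (-137/431)*q(-16) = -335 + (-137/431)*(2*(-16)) = -335 - 137*1/431*(-32) = -335 - 137/431*(-32) = -335 + 4384/431 = -140001/431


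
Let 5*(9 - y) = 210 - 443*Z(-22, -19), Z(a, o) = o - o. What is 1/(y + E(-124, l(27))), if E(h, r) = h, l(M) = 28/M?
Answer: -1/157 ≈ -0.0063694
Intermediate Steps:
Z(a, o) = 0
y = -33 (y = 9 - (210 - 443*0)/5 = 9 - (210 + 0)/5 = 9 - ⅕*210 = 9 - 42 = -33)
1/(y + E(-124, l(27))) = 1/(-33 - 124) = 1/(-157) = -1/157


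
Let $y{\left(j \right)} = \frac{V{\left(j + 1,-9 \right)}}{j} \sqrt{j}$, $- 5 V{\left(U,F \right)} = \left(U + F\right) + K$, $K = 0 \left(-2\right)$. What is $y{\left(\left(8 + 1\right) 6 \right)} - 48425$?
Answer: $-48425 - \frac{23 \sqrt{6}}{45} \approx -48426.0$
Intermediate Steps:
$K = 0$
$V{\left(U,F \right)} = - \frac{F}{5} - \frac{U}{5}$ ($V{\left(U,F \right)} = - \frac{\left(U + F\right) + 0}{5} = - \frac{\left(F + U\right) + 0}{5} = - \frac{F + U}{5} = - \frac{F}{5} - \frac{U}{5}$)
$y{\left(j \right)} = \frac{\frac{8}{5} - \frac{j}{5}}{\sqrt{j}}$ ($y{\left(j \right)} = \frac{\left(- \frac{1}{5}\right) \left(-9\right) - \frac{j + 1}{5}}{j} \sqrt{j} = \frac{\frac{9}{5} - \frac{1 + j}{5}}{j} \sqrt{j} = \frac{\frac{9}{5} - \left(\frac{1}{5} + \frac{j}{5}\right)}{j} \sqrt{j} = \frac{\frac{8}{5} - \frac{j}{5}}{j} \sqrt{j} = \frac{\frac{8}{5} - \frac{j}{5}}{\sqrt{j}}$)
$y{\left(\left(8 + 1\right) 6 \right)} - 48425 = \frac{8 - \left(8 + 1\right) 6}{5 \sqrt{6} \sqrt{8 + 1}} - 48425 = \frac{8 - 9 \cdot 6}{5 \cdot 3 \sqrt{6}} - 48425 = \frac{8 - 54}{5 \cdot 3 \sqrt{6}} - 48425 = \frac{\frac{\sqrt{6}}{18} \left(8 - 54\right)}{5} - 48425 = \frac{1}{5} \frac{\sqrt{6}}{18} \left(-46\right) - 48425 = - \frac{23 \sqrt{6}}{45} - 48425 = -48425 - \frac{23 \sqrt{6}}{45}$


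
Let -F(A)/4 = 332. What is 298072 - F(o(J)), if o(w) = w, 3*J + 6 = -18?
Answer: 299400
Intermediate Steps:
J = -8 (J = -2 + (⅓)*(-18) = -2 - 6 = -8)
F(A) = -1328 (F(A) = -4*332 = -1328)
298072 - F(o(J)) = 298072 - 1*(-1328) = 298072 + 1328 = 299400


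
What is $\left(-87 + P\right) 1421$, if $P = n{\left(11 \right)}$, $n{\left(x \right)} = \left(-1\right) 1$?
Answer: $-125048$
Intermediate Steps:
$n{\left(x \right)} = -1$
$P = -1$
$\left(-87 + P\right) 1421 = \left(-87 - 1\right) 1421 = \left(-88\right) 1421 = -125048$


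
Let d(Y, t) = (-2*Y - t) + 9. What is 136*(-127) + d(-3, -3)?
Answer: -17254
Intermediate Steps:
d(Y, t) = 9 - t - 2*Y (d(Y, t) = (-t - 2*Y) + 9 = 9 - t - 2*Y)
136*(-127) + d(-3, -3) = 136*(-127) + (9 - 1*(-3) - 2*(-3)) = -17272 + (9 + 3 + 6) = -17272 + 18 = -17254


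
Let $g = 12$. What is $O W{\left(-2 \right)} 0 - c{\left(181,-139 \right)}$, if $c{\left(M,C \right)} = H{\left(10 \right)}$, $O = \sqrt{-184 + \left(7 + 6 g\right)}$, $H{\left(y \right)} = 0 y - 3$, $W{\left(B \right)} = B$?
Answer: $3$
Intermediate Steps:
$H{\left(y \right)} = -3$ ($H{\left(y \right)} = 0 - 3 = -3$)
$O = i \sqrt{105}$ ($O = \sqrt{-184 + \left(7 + 6 \cdot 12\right)} = \sqrt{-184 + \left(7 + 72\right)} = \sqrt{-184 + 79} = \sqrt{-105} = i \sqrt{105} \approx 10.247 i$)
$c{\left(M,C \right)} = -3$
$O W{\left(-2 \right)} 0 - c{\left(181,-139 \right)} = i \sqrt{105} \left(\left(-2\right) 0\right) - -3 = i \sqrt{105} \cdot 0 + 3 = 0 + 3 = 3$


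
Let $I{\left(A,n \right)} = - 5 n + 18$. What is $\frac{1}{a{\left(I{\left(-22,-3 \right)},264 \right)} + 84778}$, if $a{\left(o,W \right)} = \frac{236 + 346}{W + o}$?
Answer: $\frac{99}{8393216} \approx 1.1795 \cdot 10^{-5}$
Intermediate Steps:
$I{\left(A,n \right)} = 18 - 5 n$
$a{\left(o,W \right)} = \frac{582}{W + o}$
$\frac{1}{a{\left(I{\left(-22,-3 \right)},264 \right)} + 84778} = \frac{1}{\frac{582}{264 + \left(18 - -15\right)} + 84778} = \frac{1}{\frac{582}{264 + \left(18 + 15\right)} + 84778} = \frac{1}{\frac{582}{264 + 33} + 84778} = \frac{1}{\frac{582}{297} + 84778} = \frac{1}{582 \cdot \frac{1}{297} + 84778} = \frac{1}{\frac{194}{99} + 84778} = \frac{1}{\frac{8393216}{99}} = \frac{99}{8393216}$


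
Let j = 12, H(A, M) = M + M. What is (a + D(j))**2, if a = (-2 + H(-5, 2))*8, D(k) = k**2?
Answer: 25600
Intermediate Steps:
H(A, M) = 2*M
a = 16 (a = (-2 + 2*2)*8 = (-2 + 4)*8 = 2*8 = 16)
(a + D(j))**2 = (16 + 12**2)**2 = (16 + 144)**2 = 160**2 = 25600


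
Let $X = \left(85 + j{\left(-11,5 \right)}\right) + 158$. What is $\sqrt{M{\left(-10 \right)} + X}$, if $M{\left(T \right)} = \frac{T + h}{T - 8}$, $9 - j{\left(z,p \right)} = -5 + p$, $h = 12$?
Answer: $\frac{\sqrt{2267}}{3} \approx 15.871$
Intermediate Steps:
$j{\left(z,p \right)} = 14 - p$ ($j{\left(z,p \right)} = 9 - \left(-5 + p\right) = 14 - p$)
$M{\left(T \right)} = \frac{12 + T}{-8 + T}$ ($M{\left(T \right)} = \frac{T + 12}{T - 8} = \frac{12 + T}{-8 + T}$)
$X = 252$ ($X = \left(85 + \left(14 - 5\right)\right) + 158 = \left(85 + 9\right) + 158 = 94 + 158 = 252$)
$\sqrt{M{\left(-10 \right)} + X} = \sqrt{\frac{12 - 10}{-8 - 10} + 252} = \sqrt{\frac{1}{-18} \cdot 2 + 252} = \sqrt{\left(- \frac{1}{18}\right) 2 + 252} = \sqrt{- \frac{1}{9} + 252} = \sqrt{\frac{2267}{9}} = \frac{\sqrt{2267}}{3}$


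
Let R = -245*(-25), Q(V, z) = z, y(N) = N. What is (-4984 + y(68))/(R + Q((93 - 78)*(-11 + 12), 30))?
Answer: -4916/6155 ≈ -0.79870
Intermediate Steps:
R = 6125
(-4984 + y(68))/(R + Q((93 - 78)*(-11 + 12), 30)) = (-4984 + 68)/(6125 + 30) = -4916/6155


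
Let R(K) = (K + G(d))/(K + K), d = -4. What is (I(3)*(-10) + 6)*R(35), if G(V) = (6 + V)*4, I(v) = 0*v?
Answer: 129/35 ≈ 3.6857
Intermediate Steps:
I(v) = 0
G(V) = 24 + 4*V
R(K) = (8 + K)/(2*K) (R(K) = (K + (24 + 4*(-4)))/(K + K) = (K + (24 - 16))/((2*K)) = (K + 8)*(1/(2*K)) = (8 + K)*(1/(2*K)) = (8 + K)/(2*K))
(I(3)*(-10) + 6)*R(35) = (0*(-10) + 6)*((1/2)*(8 + 35)/35) = (0 + 6)*((1/2)*(1/35)*43) = 6*(43/70) = 129/35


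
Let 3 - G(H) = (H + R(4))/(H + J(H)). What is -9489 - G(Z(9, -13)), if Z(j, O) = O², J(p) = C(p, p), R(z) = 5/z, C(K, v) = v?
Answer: -12832503/1352 ≈ -9491.5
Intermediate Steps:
J(p) = p
G(H) = 3 - (5/4 + H)/(2*H) (G(H) = 3 - (H + 5/4)/(H + H) = 3 - (H + 5*(¼))/(2*H) = 3 - (H + 5/4)*1/(2*H) = 3 - (5/4 + H)*1/(2*H) = 3 - (5/4 + H)/(2*H))
-9489 - G(Z(9, -13)) = -9489 - 5*(-1 + 4*(-13)²)/(8*((-13)²)) = -9489 - 5*(-1 + 4*169)/(8*169) = -9489 - 5*(-1 + 676)/(8*169) = -9489 - 5*675/(8*169) = -9489 - 1*3375/1352 = -9489 - 3375/1352 = -12832503/1352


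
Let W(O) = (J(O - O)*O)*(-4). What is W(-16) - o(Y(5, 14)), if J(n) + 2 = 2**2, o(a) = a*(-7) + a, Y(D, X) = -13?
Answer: 50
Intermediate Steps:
o(a) = -6*a (o(a) = -7*a + a = -6*a)
J(n) = 2 (J(n) = -2 + 2**2 = -2 + 4 = 2)
W(O) = -8*O (W(O) = (2*O)*(-4) = -8*O)
W(-16) - o(Y(5, 14)) = -8*(-16) - (-6)*(-13) = 128 - 1*78 = 128 - 78 = 50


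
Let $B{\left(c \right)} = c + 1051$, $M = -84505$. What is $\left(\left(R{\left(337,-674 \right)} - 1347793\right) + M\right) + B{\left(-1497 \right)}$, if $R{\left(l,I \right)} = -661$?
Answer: $-1433405$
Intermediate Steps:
$B{\left(c \right)} = 1051 + c$
$\left(\left(R{\left(337,-674 \right)} - 1347793\right) + M\right) + B{\left(-1497 \right)} = \left(\left(-661 - 1347793\right) - 84505\right) + \left(1051 - 1497\right) = \left(-1348454 - 84505\right) - 446 = -1432959 - 446 = -1433405$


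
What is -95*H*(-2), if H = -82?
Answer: -15580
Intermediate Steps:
-95*H*(-2) = -95*(-82)*(-2) = 7790*(-2) = -15580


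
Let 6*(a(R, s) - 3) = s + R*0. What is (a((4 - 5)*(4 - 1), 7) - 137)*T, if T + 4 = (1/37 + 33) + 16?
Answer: -663901/111 ≈ -5981.1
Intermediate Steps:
a(R, s) = 3 + s/6 (a(R, s) = 3 + (s + R*0)/6 = 3 + (s + 0)/6 = 3 + s/6)
T = 1666/37 (T = -4 + ((1/37 + 33) + 16) = -4 + (1222/37 + 16) = -4 + 1814/37 = 1666/37 ≈ 45.027)
(a((4 - 5)*(4 - 1), 7) - 137)*T = ((3 + (⅙)*7) - 137)*(1666/37) = ((3 + 7/6) - 137)*(1666/37) = (25/6 - 137)*(1666/37) = -797/6*1666/37 = -663901/111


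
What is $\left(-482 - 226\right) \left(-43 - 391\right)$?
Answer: $307272$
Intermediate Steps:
$\left(-482 - 226\right) \left(-43 - 391\right) = \left(-708\right) \left(-434\right) = 307272$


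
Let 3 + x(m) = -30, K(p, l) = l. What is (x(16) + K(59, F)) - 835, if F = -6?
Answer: -874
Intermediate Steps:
x(m) = -33 (x(m) = -3 - 30 = -33)
(x(16) + K(59, F)) - 835 = (-33 - 6) - 835 = -39 - 835 = -874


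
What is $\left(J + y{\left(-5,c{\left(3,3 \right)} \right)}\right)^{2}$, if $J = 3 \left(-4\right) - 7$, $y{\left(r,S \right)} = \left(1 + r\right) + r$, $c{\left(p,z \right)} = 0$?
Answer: $784$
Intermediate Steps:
$y{\left(r,S \right)} = 1 + 2 r$
$J = -19$ ($J = -12 - 7 = -19$)
$\left(J + y{\left(-5,c{\left(3,3 \right)} \right)}\right)^{2} = \left(-19 + \left(1 + 2 \left(-5\right)\right)\right)^{2} = \left(-19 + \left(1 - 10\right)\right)^{2} = \left(-19 - 9\right)^{2} = \left(-28\right)^{2} = 784$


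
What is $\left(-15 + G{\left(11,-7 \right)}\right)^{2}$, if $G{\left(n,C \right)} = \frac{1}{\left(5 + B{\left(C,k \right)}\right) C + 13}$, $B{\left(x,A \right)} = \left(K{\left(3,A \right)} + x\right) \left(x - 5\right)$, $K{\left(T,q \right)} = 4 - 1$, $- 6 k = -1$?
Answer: $\frac{28847641}{128164} \approx 225.08$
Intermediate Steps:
$k = \frac{1}{6}$ ($k = \left(- \frac{1}{6}\right) \left(-1\right) = \frac{1}{6} \approx 0.16667$)
$K{\left(T,q \right)} = 3$
$B{\left(x,A \right)} = \left(-5 + x\right) \left(3 + x\right)$ ($B{\left(x,A \right)} = \left(3 + x\right) \left(x - 5\right) = \left(3 + x\right) \left(-5 + x\right) = \left(-5 + x\right) \left(3 + x\right)$)
$G{\left(n,C \right)} = \frac{1}{13 + C \left(-10 + C^{2} - 2 C\right)}$ ($G{\left(n,C \right)} = \frac{1}{\left(5 - \left(15 - C^{2} + 2 C\right)\right) C + 13} = \frac{1}{\left(-10 + C^{2} - 2 C\right) C + 13} = \frac{1}{C \left(-10 + C^{2} - 2 C\right) + 13} = \frac{1}{13 + C \left(-10 + C^{2} - 2 C\right)}$)
$\left(-15 + G{\left(11,-7 \right)}\right)^{2} = \left(-15 + \frac{1}{13 + \left(-7\right)^{3} - -70 - 2 \left(-7\right)^{2}}\right)^{2} = \left(-15 + \frac{1}{13 - 343 + 70 - 98}\right)^{2} = \left(-15 + \frac{1}{-358}\right)^{2} = \left(-15 - \frac{1}{358}\right)^{2} = \left(- \frac{5371}{358}\right)^{2} = \frac{28847641}{128164}$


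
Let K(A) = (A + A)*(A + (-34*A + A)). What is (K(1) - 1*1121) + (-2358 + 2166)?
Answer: -1377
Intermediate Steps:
K(A) = -64*A² (K(A) = (2*A)*(A - 33*A) = (2*A)*(-32*A) = -64*A²)
(K(1) - 1*1121) + (-2358 + 2166) = (-64*1² - 1*1121) + (-2358 + 2166) = (-64*1 - 1121) - 192 = (-64 - 1121) - 192 = -1185 - 192 = -1377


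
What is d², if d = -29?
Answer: 841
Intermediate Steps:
d² = (-29)² = 841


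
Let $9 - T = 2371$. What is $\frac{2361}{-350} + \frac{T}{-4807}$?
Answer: $- \frac{10522627}{1682450} \approx -6.2543$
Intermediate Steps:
$T = -2362$ ($T = 9 - 2371 = -2362$)
$\frac{2361}{-350} + \frac{T}{-4807} = \frac{2361}{-350} - \frac{2362}{-4807} = 2361 \left(- \frac{1}{350}\right) - - \frac{2362}{4807} = - \frac{2361}{350} + \frac{2362}{4807} = - \frac{10522627}{1682450}$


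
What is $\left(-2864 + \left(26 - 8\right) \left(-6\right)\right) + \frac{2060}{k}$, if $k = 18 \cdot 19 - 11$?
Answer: $- \frac{981672}{331} \approx -2965.8$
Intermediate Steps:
$k = 331$ ($k = 342 - 11 = 331$)
$\left(-2864 + \left(26 - 8\right) \left(-6\right)\right) + \frac{2060}{k} = \left(-2864 + \left(26 - 8\right) \left(-6\right)\right) + \frac{2060}{331} = \left(-2864 + 18 \left(-6\right)\right) + 2060 \cdot \frac{1}{331} = \left(-2864 - 108\right) + \frac{2060}{331} = -2972 + \frac{2060}{331} = - \frac{981672}{331}$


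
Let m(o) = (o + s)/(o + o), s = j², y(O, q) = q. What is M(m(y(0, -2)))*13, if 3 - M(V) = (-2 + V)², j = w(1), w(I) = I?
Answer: -13/16 ≈ -0.81250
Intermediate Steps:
j = 1
s = 1 (s = 1² = 1)
m(o) = (1 + o)/(2*o) (m(o) = (o + 1)/(o + o) = (1 + o)/((2*o)) = (1 + o)*(1/(2*o)) = (1 + o)/(2*o))
M(V) = 3 - (-2 + V)²
M(m(y(0, -2)))*13 = (3 - (-2 + (½)*(1 - 2)/(-2))²)*13 = (3 - (-2 + (½)*(-½)*(-1))²)*13 = (3 - (-2 + ¼)²)*13 = (3 - (-7/4)²)*13 = (3 - 1*49/16)*13 = (3 - 49/16)*13 = -1/16*13 = -13/16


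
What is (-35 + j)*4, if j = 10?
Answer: -100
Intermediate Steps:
(-35 + j)*4 = (-35 + 10)*4 = -25*4 = -100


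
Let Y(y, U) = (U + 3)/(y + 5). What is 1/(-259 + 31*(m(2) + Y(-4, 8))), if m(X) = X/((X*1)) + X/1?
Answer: 1/175 ≈ 0.0057143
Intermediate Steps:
Y(y, U) = (3 + U)/(5 + y)
m(X) = 1 + X (m(X) = X/X + X*1 = 1 + X)
1/(-259 + 31*(m(2) + Y(-4, 8))) = 1/(-259 + 31*((1 + 2) + (3 + 8)/(5 - 4))) = 1/(-259 + 31*(3 + 11/1)) = 1/(-259 + 31*(3 + 1*11)) = 1/(-259 + 31*(3 + 11)) = 1/(-259 + 31*14) = 1/(-259 + 434) = 1/175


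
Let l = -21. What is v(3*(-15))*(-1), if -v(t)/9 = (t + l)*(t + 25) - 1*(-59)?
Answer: 12411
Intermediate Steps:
v(t) = -531 - 9*(-21 + t)*(25 + t) (v(t) = -9*((t - 21)*(t + 25) - 1*(-59)) = -9*((-21 + t)*(25 + t) + 59) = -9*(59 + (-21 + t)*(25 + t)) = -531 - 9*(-21 + t)*(25 + t))
v(3*(-15))*(-1) = (4194 - 108*(-15) - 9*(3*(-15))²)*(-1) = (4194 - 36*(-45) - 9*(-45)²)*(-1) = (4194 + 1620 - 9*2025)*(-1) = (4194 + 1620 - 18225)*(-1) = -12411*(-1) = 12411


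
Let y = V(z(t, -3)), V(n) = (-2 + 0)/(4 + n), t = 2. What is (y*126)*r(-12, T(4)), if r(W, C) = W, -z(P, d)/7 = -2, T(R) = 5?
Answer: 168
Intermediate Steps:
z(P, d) = 14 (z(P, d) = -7*(-2) = 14)
V(n) = -2/(4 + n)
y = -⅑ (y = -2/(4 + 14) = -2/18 = -2*1/18 = -⅑ ≈ -0.11111)
(y*126)*r(-12, T(4)) = -⅑*126*(-12) = -14*(-12) = 168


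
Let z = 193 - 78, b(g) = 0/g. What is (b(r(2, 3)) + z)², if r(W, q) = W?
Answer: 13225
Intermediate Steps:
b(g) = 0
z = 115
(b(r(2, 3)) + z)² = (0 + 115)² = 115² = 13225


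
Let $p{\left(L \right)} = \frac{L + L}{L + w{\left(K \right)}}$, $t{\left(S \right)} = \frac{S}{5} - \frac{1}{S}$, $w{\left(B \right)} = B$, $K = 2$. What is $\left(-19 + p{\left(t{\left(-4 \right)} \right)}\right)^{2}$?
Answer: $\frac{328329}{841} \approx 390.4$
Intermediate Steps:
$t{\left(S \right)} = - \frac{1}{S} + \frac{S}{5}$ ($t{\left(S \right)} = S \frac{1}{5} - \frac{1}{S} = \frac{S}{5} - \frac{1}{S} = - \frac{1}{S} + \frac{S}{5}$)
$p{\left(L \right)} = \frac{2 L}{2 + L}$ ($p{\left(L \right)} = \frac{L + L}{L + 2} = \frac{2 L}{2 + L}$)
$\left(-19 + p{\left(t{\left(-4 \right)} \right)}\right)^{2} = \left(-19 + \frac{2 \left(- \frac{1}{-4} + \frac{1}{5} \left(-4\right)\right)}{2 + \left(- \frac{1}{-4} + \frac{1}{5} \left(-4\right)\right)}\right)^{2} = \left(-19 + \frac{2 \left(\left(-1\right) \left(- \frac{1}{4}\right) - \frac{4}{5}\right)}{2 - \frac{11}{20}}\right)^{2} = \left(-19 + \frac{2 \left(\frac{1}{4} - \frac{4}{5}\right)}{2 + \left(\frac{1}{4} - \frac{4}{5}\right)}\right)^{2} = \left(-19 + 2 \left(- \frac{11}{20}\right) \frac{1}{2 - \frac{11}{20}}\right)^{2} = \left(-19 + 2 \left(- \frac{11}{20}\right) \frac{1}{\frac{29}{20}}\right)^{2} = \left(-19 + 2 \left(- \frac{11}{20}\right) \frac{20}{29}\right)^{2} = \left(-19 - \frac{22}{29}\right)^{2} = \left(- \frac{573}{29}\right)^{2} = \frac{328329}{841}$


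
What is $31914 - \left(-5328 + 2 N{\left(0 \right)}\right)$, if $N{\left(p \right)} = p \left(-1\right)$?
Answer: $37242$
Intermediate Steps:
$N{\left(p \right)} = - p$
$31914 - \left(-5328 + 2 N{\left(0 \right)}\right) = 31914 + \left(\left(\left(- 2 \left(\left(-1\right) 0\right) + 4\right) - -2304\right) - -3020\right) = 31914 + \left(\left(\left(\left(-2\right) 0 + 4\right) + 2304\right) + 3020\right) = 31914 + \left(\left(\left(0 + 4\right) + 2304\right) + 3020\right) = 31914 + \left(\left(4 + 2304\right) + 3020\right) = 31914 + \left(2308 + 3020\right) = 31914 + 5328 = 37242$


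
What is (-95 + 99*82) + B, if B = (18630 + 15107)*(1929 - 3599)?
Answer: -56332767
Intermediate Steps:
B = -56340790 (B = 33737*(-1670) = -56340790)
(-95 + 99*82) + B = (-95 + 99*82) - 56340790 = (-95 + 8118) - 56340790 = 8023 - 56340790 = -56332767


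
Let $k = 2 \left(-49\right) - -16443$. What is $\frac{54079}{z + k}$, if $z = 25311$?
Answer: $\frac{1319}{1016} \approx 1.2982$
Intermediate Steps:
$k = 16345$ ($k = -98 + 16443 = 16345$)
$\frac{54079}{z + k} = \frac{54079}{25311 + 16345} = \frac{54079}{41656} = 54079 \cdot \frac{1}{41656} = \frac{1319}{1016}$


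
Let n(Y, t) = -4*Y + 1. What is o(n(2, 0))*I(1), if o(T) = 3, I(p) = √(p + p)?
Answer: 3*√2 ≈ 4.2426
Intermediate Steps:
I(p) = √2*√p (I(p) = √(2*p) = √2*√p)
n(Y, t) = 1 - 4*Y
o(n(2, 0))*I(1) = 3*(√2*√1) = 3*(√2*1) = 3*√2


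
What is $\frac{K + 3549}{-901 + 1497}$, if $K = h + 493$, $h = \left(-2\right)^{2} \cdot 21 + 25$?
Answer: $\frac{4151}{596} \approx 6.9648$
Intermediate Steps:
$h = 109$ ($h = 4 \cdot 21 + 25 = 84 + 25 = 109$)
$K = 602$ ($K = 109 + 493 = 602$)
$\frac{K + 3549}{-901 + 1497} = \frac{602 + 3549}{-901 + 1497} = \frac{4151}{596}$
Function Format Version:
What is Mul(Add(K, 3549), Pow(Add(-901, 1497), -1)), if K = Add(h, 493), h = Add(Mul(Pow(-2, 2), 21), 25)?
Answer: Rational(4151, 596) ≈ 6.9648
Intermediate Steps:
h = 109 (h = Add(Mul(4, 21), 25) = Add(84, 25) = 109)
K = 602 (K = Add(109, 493) = 602)
Mul(Add(K, 3549), Pow(Add(-901, 1497), -1)) = Mul(Add(602, 3549), Pow(Add(-901, 1497), -1)) = Mul(4151, Pow(596, -1)) = Mul(4151, Rational(1, 596)) = Rational(4151, 596)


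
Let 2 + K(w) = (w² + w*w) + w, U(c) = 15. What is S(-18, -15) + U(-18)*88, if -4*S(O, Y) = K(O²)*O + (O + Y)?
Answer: 3790245/4 ≈ 9.4756e+5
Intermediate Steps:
K(w) = -2 + w + 2*w² (K(w) = -2 + ((w² + w*w) + w) = -2 + ((w² + w²) + w) = -2 + (2*w² + w) = -2 + (w + 2*w²) = -2 + w + 2*w²)
S(O, Y) = -O/4 - Y/4 - O*(-2 + O² + 2*O⁴)/4 (S(O, Y) = -((-2 + O² + 2*(O²)²)*O + (O + Y))/4 = -((-2 + O² + 2*O⁴)*O + (O + Y))/4 = -(O*(-2 + O² + 2*O⁴) + (O + Y))/4 = -(O + Y + O*(-2 + O² + 2*O⁴))/4 = -O/4 - Y/4 - O*(-2 + O² + 2*O⁴)/4)
S(-18, -15) + U(-18)*88 = (-½*(-18)⁵ - ¼*(-15) - ¼*(-18)³ + (¼)*(-18)) + 15*88 = (-½*(-1889568) + 15/4 - ¼*(-5832) - 9/2) + 1320 = (944784 + 15/4 + 1458 - 9/2) + 1320 = 3784965/4 + 1320 = 3790245/4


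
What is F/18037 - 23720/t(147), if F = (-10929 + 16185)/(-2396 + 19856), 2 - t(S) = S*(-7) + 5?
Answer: -103750552802/4487695785 ≈ -23.119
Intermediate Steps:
t(S) = -3 + 7*S (t(S) = 2 - (S*(-7) + 5) = 2 - (-7*S + 5) = 2 - (5 - 7*S) = 2 + (-5 + 7*S) = -3 + 7*S)
F = 146/485 (F = 5256/17460 = 5256*(1/17460) = 146/485 ≈ 0.30103)
F/18037 - 23720/t(147) = (146/485)/18037 - 23720/(-3 + 7*147) = (146/485)*(1/18037) - 23720/(-3 + 1029) = 146/8747945 - 23720/1026 = 146/8747945 - 23720*1/1026 = 146/8747945 - 11860/513 = -103750552802/4487695785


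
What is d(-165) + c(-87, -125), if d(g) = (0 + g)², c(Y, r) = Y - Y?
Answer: 27225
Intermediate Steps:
c(Y, r) = 0
d(g) = g²
d(-165) + c(-87, -125) = (-165)² + 0 = 27225 + 0 = 27225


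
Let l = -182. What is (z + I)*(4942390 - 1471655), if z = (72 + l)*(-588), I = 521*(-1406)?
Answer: -2317916486810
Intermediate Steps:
I = -732526
z = 64680 (z = (72 - 182)*(-588) = -110*(-588) = 64680)
(z + I)*(4942390 - 1471655) = (64680 - 732526)*(4942390 - 1471655) = -667846*3470735 = -2317916486810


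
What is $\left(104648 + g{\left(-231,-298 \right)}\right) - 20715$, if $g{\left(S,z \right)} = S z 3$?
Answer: $290447$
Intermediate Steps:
$g{\left(S,z \right)} = 3 S z$
$\left(104648 + g{\left(-231,-298 \right)}\right) - 20715 = \left(104648 + 3 \left(-231\right) \left(-298\right)\right) - 20715 = \left(104648 + 206514\right) - 20715 = 311162 - 20715 = 290447$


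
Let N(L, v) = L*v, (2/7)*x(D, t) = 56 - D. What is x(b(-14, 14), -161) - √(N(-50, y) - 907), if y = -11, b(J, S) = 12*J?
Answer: 784 - I*√357 ≈ 784.0 - 18.894*I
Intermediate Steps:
x(D, t) = 196 - 7*D/2 (x(D, t) = 7*(56 - D)/2 = 196 - 7*D/2)
x(b(-14, 14), -161) - √(N(-50, y) - 907) = (196 - 42*(-14)) - √(-50*(-11) - 907) = (196 - 7/2*(-168)) - √(550 - 907) = (196 + 588) - √(-357) = 784 - I*√357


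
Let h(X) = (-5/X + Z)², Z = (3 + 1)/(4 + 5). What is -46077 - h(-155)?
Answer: -3586697446/77841 ≈ -46077.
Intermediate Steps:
Z = 4/9 ≈ 0.44444
h(X) = (4/9 - 5/X)² (h(X) = (-5/X + 4/9)² = (4/9 - 5/X)²)
-46077 - h(-155) = -46077 - (-45 + 4*(-155))²/(81*(-155)²) = -46077 - (-45 - 620)²/(81*24025) = -46077 - (-665)²/(81*24025) = -46077 - 442225/(81*24025) = -46077 - 1*17689/77841 = -46077 - 17689/77841 = -3586697446/77841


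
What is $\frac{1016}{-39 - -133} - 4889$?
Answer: $- \frac{229275}{47} \approx -4878.2$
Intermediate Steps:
$\frac{1016}{-39 - -133} - 4889 = \frac{1016}{-39 + 133} - 4889 = \frac{1016}{94} - 4889 = 1016 \cdot \frac{1}{94} - 4889 = \frac{508}{47} - 4889 = - \frac{229275}{47}$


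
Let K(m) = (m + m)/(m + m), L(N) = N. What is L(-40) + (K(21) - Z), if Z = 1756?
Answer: -1795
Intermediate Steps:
K(m) = 1 (K(m) = (2*m)/((2*m)) = (2*m)*(1/(2*m)) = 1)
L(-40) + (K(21) - Z) = -40 + (1 - 1*1756) = -40 + (1 - 1756) = -40 - 1755 = -1795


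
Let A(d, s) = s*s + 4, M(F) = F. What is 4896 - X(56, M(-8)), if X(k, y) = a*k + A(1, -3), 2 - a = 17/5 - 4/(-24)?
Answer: 74561/15 ≈ 4970.7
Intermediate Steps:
A(d, s) = 4 + s² (A(d, s) = s² + 4 = 4 + s²)
a = -47/30 (a = 2 - (17/5 - 4/(-24)) = 2 - (17*(⅕) - 4*(-1/24)) = 2 - (17/5 + ⅙) = 2 - 1*107/30 = 2 - 107/30 = -47/30 ≈ -1.5667)
X(k, y) = 13 - 47*k/30 (X(k, y) = -47*k/30 + (4 + (-3)²) = -47*k/30 + (4 + 9) = -47*k/30 + 13 = 13 - 47*k/30)
4896 - X(56, M(-8)) = 4896 - (13 - 47/30*56) = 4896 - (13 - 1316/15) = 4896 - 1*(-1121/15) = 4896 + 1121/15 = 74561/15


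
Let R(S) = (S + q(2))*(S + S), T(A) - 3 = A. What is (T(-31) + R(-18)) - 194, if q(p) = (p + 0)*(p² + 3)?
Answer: -78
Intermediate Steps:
T(A) = 3 + A
q(p) = p*(3 + p²)
R(S) = 2*S*(14 + S) (R(S) = (S + 2*(3 + 2²))*(S + S) = (S + 2*(3 + 4))*(2*S) = (S + 2*7)*(2*S) = (S + 14)*(2*S) = (14 + S)*(2*S) = 2*S*(14 + S))
(T(-31) + R(-18)) - 194 = ((3 - 31) + 2*(-18)*(14 - 18)) - 194 = (-28 + 2*(-18)*(-4)) - 194 = (-28 + 144) - 194 = 116 - 194 = -78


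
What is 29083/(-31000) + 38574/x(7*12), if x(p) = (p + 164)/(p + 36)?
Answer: 578580917/31000 ≈ 18664.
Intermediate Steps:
x(p) = (164 + p)/(36 + p)
29083/(-31000) + 38574/x(7*12) = 29083/(-31000) + 38574/(((164 + 7*12)/(36 + 7*12))) = 29083*(-1/31000) + 38574/(((164 + 84)/(36 + 84))) = -29083/31000 + 38574/((248/120)) = -29083/31000 + 38574/(((1/120)*248)) = -29083/31000 + 38574/(31/15) = -29083/31000 + 38574*(15/31) = -29083/31000 + 578610/31 = 578580917/31000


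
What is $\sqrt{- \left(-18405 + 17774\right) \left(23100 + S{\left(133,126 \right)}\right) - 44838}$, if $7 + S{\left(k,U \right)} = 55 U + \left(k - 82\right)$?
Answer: $4 \sqrt{1183241} \approx 4351.1$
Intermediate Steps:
$S{\left(k,U \right)} = -89 + k + 55 U$ ($S{\left(k,U \right)} = -7 + \left(55 U + \left(k - 82\right)\right) = -7 + \left(55 U + \left(-82 + k\right)\right) = -7 + \left(-82 + k + 55 U\right) = -89 + k + 55 U$)
$\sqrt{- \left(-18405 + 17774\right) \left(23100 + S{\left(133,126 \right)}\right) - 44838} = \sqrt{- \left(-18405 + 17774\right) \left(23100 + \left(-89 + 133 + 55 \cdot 126\right)\right) - 44838} = \sqrt{- \left(-631\right) \left(23100 + \left(-89 + 133 + 6930\right)\right) - 44838} = \sqrt{- \left(-631\right) \left(23100 + 6974\right) - 44838} = \sqrt{- \left(-631\right) 30074 - 44838} = \sqrt{\left(-1\right) \left(-18976694\right) - 44838} = \sqrt{18976694 - 44838} = \sqrt{18931856} = 4 \sqrt{1183241}$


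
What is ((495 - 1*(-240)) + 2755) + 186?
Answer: 3676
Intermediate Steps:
((495 - 1*(-240)) + 2755) + 186 = ((495 + 240) + 2755) + 186 = (735 + 2755) + 186 = 3490 + 186 = 3676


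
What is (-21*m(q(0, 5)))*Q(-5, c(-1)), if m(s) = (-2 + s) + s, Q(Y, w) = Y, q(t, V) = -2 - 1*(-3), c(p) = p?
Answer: 0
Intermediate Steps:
q(t, V) = 1 (q(t, V) = -2 + 3 = 1)
m(s) = -2 + 2*s
(-21*m(q(0, 5)))*Q(-5, c(-1)) = -21*(-2 + 2*1)*(-5) = -21*(-2 + 2)*(-5) = -21*0*(-5) = 0*(-5) = 0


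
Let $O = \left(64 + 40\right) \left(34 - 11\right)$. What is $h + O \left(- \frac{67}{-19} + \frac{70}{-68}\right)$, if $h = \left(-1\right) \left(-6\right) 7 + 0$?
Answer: $\frac{1942714}{323} \approx 6014.6$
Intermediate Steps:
$O = 2392$ ($O = 104 \cdot 23 = 2392$)
$h = 42$ ($h = 6 \cdot 7 + 0 = 42 + 0 = 42$)
$h + O \left(- \frac{67}{-19} + \frac{70}{-68}\right) = 42 + 2392 \left(- \frac{67}{-19} + \frac{70}{-68}\right) = 42 + 2392 \left(\left(-67\right) \left(- \frac{1}{19}\right) + 70 \left(- \frac{1}{68}\right)\right) = 42 + 2392 \left(\frac{67}{19} - \frac{35}{34}\right) = 42 + 2392 \cdot \frac{1613}{646} = 42 + \frac{1929148}{323} = \frac{1942714}{323}$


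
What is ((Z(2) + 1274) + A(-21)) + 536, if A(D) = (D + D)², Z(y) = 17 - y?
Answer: 3589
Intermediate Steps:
A(D) = 4*D² (A(D) = (2*D)² = 4*D²)
((Z(2) + 1274) + A(-21)) + 536 = (((17 - 1*2) + 1274) + 4*(-21)²) + 536 = (((17 - 2) + 1274) + 4*441) + 536 = ((15 + 1274) + 1764) + 536 = (1289 + 1764) + 536 = 3053 + 536 = 3589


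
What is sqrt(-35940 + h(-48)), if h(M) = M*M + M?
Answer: 2*I*sqrt(8421) ≈ 183.53*I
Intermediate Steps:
h(M) = M + M**2 (h(M) = M**2 + M = M + M**2)
sqrt(-35940 + h(-48)) = sqrt(-35940 - 48*(1 - 48)) = sqrt(-35940 - 48*(-47)) = sqrt(-35940 + 2256) = sqrt(-33684) = 2*I*sqrt(8421)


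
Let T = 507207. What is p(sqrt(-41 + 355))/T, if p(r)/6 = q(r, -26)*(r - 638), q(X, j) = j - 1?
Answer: 34452/169069 - 54*sqrt(314)/169069 ≈ 0.19812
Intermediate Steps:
q(X, j) = -1 + j
p(r) = 103356 - 162*r (p(r) = 6*((-1 - 26)*(r - 638)) = 6*(-27*(-638 + r)) = 6*(17226 - 27*r) = 103356 - 162*r)
p(sqrt(-41 + 355))/T = (103356 - 162*sqrt(-41 + 355))/507207 = (103356 - 162*sqrt(314))*(1/507207) = 34452/169069 - 54*sqrt(314)/169069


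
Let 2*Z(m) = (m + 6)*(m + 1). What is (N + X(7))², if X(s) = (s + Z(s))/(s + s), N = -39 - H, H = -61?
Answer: 134689/196 ≈ 687.19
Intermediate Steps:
N = 22 (N = -39 - 1*(-61) = -39 + 61 = 22)
Z(m) = (1 + m)*(6 + m)/2 (Z(m) = ((m + 6)*(m + 1))/2 = ((6 + m)*(1 + m))/2 = ((1 + m)*(6 + m))/2 = (1 + m)*(6 + m)/2)
X(s) = (3 + s²/2 + 9*s/2)/(2*s) (X(s) = (s + (3 + s²/2 + 7*s/2))/(s + s) = (3 + s²/2 + 9*s/2)/((2*s)) = (3 + s²/2 + 9*s/2)*(1/(2*s)) = (3 + s²/2 + 9*s/2)/(2*s))
(N + X(7))² = (22 + (¼)*(6 + 7² + 9*7)/7)² = (22 + (¼)*(⅐)*(6 + 49 + 63))² = (22 + (¼)*(⅐)*118)² = (22 + 59/14)² = (367/14)² = 134689/196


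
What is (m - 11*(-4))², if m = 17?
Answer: 3721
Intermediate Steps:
(m - 11*(-4))² = (17 - 11*(-4))² = (17 + 44)² = 61² = 3721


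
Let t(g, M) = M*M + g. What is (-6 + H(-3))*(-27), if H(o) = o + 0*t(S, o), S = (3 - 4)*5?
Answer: 243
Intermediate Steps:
S = -5 (S = -1*5 = -5)
t(g, M) = g + M² (t(g, M) = M² + g = g + M²)
H(o) = o (H(o) = o + 0*(-5 + o²) = o + 0 = o)
(-6 + H(-3))*(-27) = (-6 - 3)*(-27) = -9*(-27) = 243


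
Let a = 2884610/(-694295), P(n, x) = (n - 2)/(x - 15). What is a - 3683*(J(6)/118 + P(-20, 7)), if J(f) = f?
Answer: -338183251309/32770724 ≈ -10320.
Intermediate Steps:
P(n, x) = (-2 + n)/(-15 + x)
a = -576922/138859 (a = 2884610*(-1/694295) = -576922/138859 ≈ -4.1547)
a - 3683*(J(6)/118 + P(-20, 7)) = -576922/138859 - 3683*(6/118 + (-2 - 20)/(-15 + 7)) = -576922/138859 - 3683*(6*(1/118) - 22/(-8)) = -576922/138859 - 3683*(3/59 - ⅛*(-22)) = -576922/138859 - 3683*(3/59 + 11/4) = -576922/138859 - 3683*661/236 = -576922/138859 - 2434463/236 = -338183251309/32770724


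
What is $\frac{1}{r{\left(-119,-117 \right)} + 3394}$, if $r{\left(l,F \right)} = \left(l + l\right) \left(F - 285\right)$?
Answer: $\frac{1}{99070} \approx 1.0094 \cdot 10^{-5}$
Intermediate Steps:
$r{\left(l,F \right)} = 2 l \left(-285 + F\right)$
$\frac{1}{r{\left(-119,-117 \right)} + 3394} = \frac{1}{2 \left(-119\right) \left(-285 - 117\right) + 3394} = \frac{1}{2 \left(-119\right) \left(-402\right) + 3394} = \frac{1}{95676 + 3394} = \frac{1}{99070}$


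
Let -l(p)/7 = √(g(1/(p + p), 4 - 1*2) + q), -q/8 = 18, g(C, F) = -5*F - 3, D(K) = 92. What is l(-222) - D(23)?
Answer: -92 - 7*I*√157 ≈ -92.0 - 87.71*I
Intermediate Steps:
g(C, F) = -3 - 5*F
q = -144 (q = -8*18 = -144)
l(p) = -7*I*√157 (l(p) = -7*√((-3 - 5*(4 - 1*2)) - 144) = -7*√((-3 - 5*(4 - 2)) - 144) = -7*√((-3 - 5*2) - 144) = -7*√((-3 - 10) - 144) = -7*√(-13 - 144) = -7*I*√157)
l(-222) - D(23) = -7*I*√157 - 1*92 = -7*I*√157 - 92 = -92 - 7*I*√157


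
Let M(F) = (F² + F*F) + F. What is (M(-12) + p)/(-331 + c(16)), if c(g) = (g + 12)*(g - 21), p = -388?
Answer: 112/471 ≈ 0.23779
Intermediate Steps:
c(g) = (-21 + g)*(12 + g) (c(g) = (12 + g)*(-21 + g) = (-21 + g)*(12 + g))
M(F) = F + 2*F² (M(F) = (F² + F²) + F = 2*F² + F = F + 2*F²)
(M(-12) + p)/(-331 + c(16)) = (-12*(1 + 2*(-12)) - 388)/(-331 + (-252 + 16² - 9*16)) = (-12*(1 - 24) - 388)/(-331 + (-252 + 256 - 144)) = (-12*(-23) - 388)/(-331 - 140) = (276 - 388)/(-471) = -112*(-1/471) = 112/471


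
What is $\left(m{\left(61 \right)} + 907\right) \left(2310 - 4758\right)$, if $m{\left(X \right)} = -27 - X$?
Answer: $-2004912$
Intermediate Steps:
$\left(m{\left(61 \right)} + 907\right) \left(2310 - 4758\right) = \left(\left(-27 - 61\right) + 907\right) \left(2310 - 4758\right) = \left(\left(-27 - 61\right) + 907\right) \left(-2448\right) = \left(-88 + 907\right) \left(-2448\right) = 819 \left(-2448\right) = -2004912$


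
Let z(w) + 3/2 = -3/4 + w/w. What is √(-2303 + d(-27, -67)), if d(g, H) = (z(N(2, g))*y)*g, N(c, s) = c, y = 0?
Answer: 7*I*√47 ≈ 47.99*I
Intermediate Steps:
z(w) = -5/4 (z(w) = -3/2 + (-3/4 + w/w) = -3/2 + (-3*¼ + 1) = -3/2 + (-¾ + 1) = -3/2 + ¼ = -5/4)
d(g, H) = 0 (d(g, H) = (-5/4*0)*g = 0*g = 0)
√(-2303 + d(-27, -67)) = √(-2303 + 0) = √(-2303) = 7*I*√47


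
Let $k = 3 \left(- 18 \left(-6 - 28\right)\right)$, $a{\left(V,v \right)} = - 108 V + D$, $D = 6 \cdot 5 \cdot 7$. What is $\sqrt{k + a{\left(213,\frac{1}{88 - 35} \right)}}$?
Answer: $i \sqrt{20958} \approx 144.77 i$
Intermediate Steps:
$D = 210$ ($D = 30 \cdot 7 = 210$)
$a{\left(V,v \right)} = 210 - 108 V$ ($a{\left(V,v \right)} = - 108 V + 210 = 210 - 108 V$)
$k = 1836$ ($k = 3 \left(\left(-18\right) \left(-34\right)\right) = 3 \cdot 612 = 1836$)
$\sqrt{k + a{\left(213,\frac{1}{88 - 35} \right)}} = \sqrt{1836 + \left(210 - 23004\right)} = \sqrt{1836 - 22794} = \sqrt{-20958} = i \sqrt{20958}$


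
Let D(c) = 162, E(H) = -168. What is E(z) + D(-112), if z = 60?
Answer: -6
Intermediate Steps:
E(z) + D(-112) = -168 + 162 = -6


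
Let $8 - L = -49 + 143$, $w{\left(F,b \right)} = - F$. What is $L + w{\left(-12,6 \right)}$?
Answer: $-74$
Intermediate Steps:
$L = -86$ ($L = 8 - \left(-49 + 143\right) = 8 - 94 = -86$)
$L + w{\left(-12,6 \right)} = -86 - -12 = -86 + 12 = -74$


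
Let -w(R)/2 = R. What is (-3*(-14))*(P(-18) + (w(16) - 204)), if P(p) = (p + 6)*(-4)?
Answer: -7896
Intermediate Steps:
w(R) = -2*R
P(p) = -24 - 4*p (P(p) = (6 + p)*(-4) = -24 - 4*p)
(-3*(-14))*(P(-18) + (w(16) - 204)) = (-3*(-14))*((-24 - 4*(-18)) + (-2*16 - 204)) = 42*((-24 + 72) + (-32 - 204)) = 42*(48 - 236) = 42*(-188) = -7896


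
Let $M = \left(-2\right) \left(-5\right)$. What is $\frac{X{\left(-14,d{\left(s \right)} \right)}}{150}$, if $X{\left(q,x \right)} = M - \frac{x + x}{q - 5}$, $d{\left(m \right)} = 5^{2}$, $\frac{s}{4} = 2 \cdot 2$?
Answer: $\frac{8}{95} \approx 0.084211$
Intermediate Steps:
$M = 10$
$s = 16$ ($s = 4 \cdot 2 \cdot 2 = 4 \cdot 4 = 16$)
$d{\left(m \right)} = 25$
$X{\left(q,x \right)} = 10 - \frac{2 x}{-5 + q}$ ($X{\left(q,x \right)} = 10 - \frac{x + x}{q - 5} = 10 - \frac{2 x}{-5 + q}$)
$\frac{X{\left(-14,d{\left(s \right)} \right)}}{150} = \frac{2 \frac{1}{-5 - 14} \left(-25 - 25 + 5 \left(-14\right)\right)}{150} = \frac{2 \left(-25 - 25 - 70\right)}{-19} \cdot \frac{1}{150} = 2 \left(- \frac{1}{19}\right) \left(-120\right) \frac{1}{150} = \frac{240}{19} \cdot \frac{1}{150} = \frac{8}{95}$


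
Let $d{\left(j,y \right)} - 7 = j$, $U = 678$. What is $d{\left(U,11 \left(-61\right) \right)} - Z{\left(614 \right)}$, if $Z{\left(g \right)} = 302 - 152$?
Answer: $535$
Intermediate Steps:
$Z{\left(g \right)} = 150$
$d{\left(j,y \right)} = 7 + j$
$d{\left(U,11 \left(-61\right) \right)} - Z{\left(614 \right)} = \left(7 + 678\right) - 150 = 685 - 150 = 535$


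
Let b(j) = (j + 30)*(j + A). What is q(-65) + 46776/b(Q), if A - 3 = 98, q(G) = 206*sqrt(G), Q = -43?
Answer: -23388/377 + 206*I*sqrt(65) ≈ -62.037 + 1660.8*I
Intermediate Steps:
A = 101 (A = 3 + 98 = 101)
b(j) = (30 + j)*(101 + j) (b(j) = (j + 30)*(j + 101) = (30 + j)*(101 + j))
q(-65) + 46776/b(Q) = 206*sqrt(-65) + 46776/(3030 + (-43)**2 + 131*(-43)) = 206*(I*sqrt(65)) + 46776/(3030 + 1849 - 5633) = 206*I*sqrt(65) + 46776/(-754) = 206*I*sqrt(65) + 46776*(-1/754) = 206*I*sqrt(65) - 23388/377 = -23388/377 + 206*I*sqrt(65)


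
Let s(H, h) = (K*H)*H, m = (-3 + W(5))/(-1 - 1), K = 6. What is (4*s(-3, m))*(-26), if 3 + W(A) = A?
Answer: -5616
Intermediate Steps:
W(A) = -3 + A
m = 1/2 (m = (-3 + (-3 + 5))/(-1 - 1) = (-3 + 2)/(-2) = -1*(-1/2) = 1/2 ≈ 0.50000)
s(H, h) = 6*H**2 (s(H, h) = (6*H)*H = 6*H**2)
(4*s(-3, m))*(-26) = (4*(6*(-3)**2))*(-26) = (4*(6*9))*(-26) = (4*54)*(-26) = 216*(-26) = -5616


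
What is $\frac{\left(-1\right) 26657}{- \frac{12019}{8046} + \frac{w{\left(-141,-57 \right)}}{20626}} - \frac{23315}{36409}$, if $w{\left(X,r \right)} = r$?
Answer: $\frac{40266089985029752}{2260657711261} \approx 17812.0$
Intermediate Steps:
$\frac{\left(-1\right) 26657}{- \frac{12019}{8046} + \frac{w{\left(-141,-57 \right)}}{20626}} - \frac{23315}{36409} = \frac{\left(-1\right) 26657}{- \frac{12019}{8046} - \frac{57}{20626}} - \frac{23315}{36409} = - \frac{26657}{\left(-12019\right) \frac{1}{8046} - \frac{57}{20626}} - \frac{23315}{36409} = - \frac{26657}{- \frac{12019}{8046} - \frac{57}{20626}} - \frac{23315}{36409} = - \frac{26657}{- \frac{62090629}{41489199}} - \frac{23315}{36409} = \left(-26657\right) \left(- \frac{41489199}{62090629}\right) - \frac{23315}{36409} = \frac{1105977577743}{62090629} - \frac{23315}{36409} = \frac{40266089985029752}{2260657711261}$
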